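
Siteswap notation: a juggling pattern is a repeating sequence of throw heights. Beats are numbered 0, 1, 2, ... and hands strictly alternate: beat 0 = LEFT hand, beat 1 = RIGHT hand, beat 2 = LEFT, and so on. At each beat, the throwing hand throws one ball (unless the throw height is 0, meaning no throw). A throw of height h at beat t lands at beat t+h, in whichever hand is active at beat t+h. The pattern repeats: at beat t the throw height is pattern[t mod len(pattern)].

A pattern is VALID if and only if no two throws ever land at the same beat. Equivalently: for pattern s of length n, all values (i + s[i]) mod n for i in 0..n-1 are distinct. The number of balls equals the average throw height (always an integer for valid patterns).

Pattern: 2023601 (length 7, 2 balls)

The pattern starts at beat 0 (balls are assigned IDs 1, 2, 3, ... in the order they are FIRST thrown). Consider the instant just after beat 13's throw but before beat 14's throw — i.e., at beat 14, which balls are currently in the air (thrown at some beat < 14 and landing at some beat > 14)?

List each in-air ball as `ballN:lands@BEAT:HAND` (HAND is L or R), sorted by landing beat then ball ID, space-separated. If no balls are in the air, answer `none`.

Answer: ball2:lands@17:R

Derivation:
Beat 0 (L): throw ball1 h=2 -> lands@2:L; in-air after throw: [b1@2:L]
Beat 2 (L): throw ball1 h=2 -> lands@4:L; in-air after throw: [b1@4:L]
Beat 3 (R): throw ball2 h=3 -> lands@6:L; in-air after throw: [b1@4:L b2@6:L]
Beat 4 (L): throw ball1 h=6 -> lands@10:L; in-air after throw: [b2@6:L b1@10:L]
Beat 6 (L): throw ball2 h=1 -> lands@7:R; in-air after throw: [b2@7:R b1@10:L]
Beat 7 (R): throw ball2 h=2 -> lands@9:R; in-air after throw: [b2@9:R b1@10:L]
Beat 9 (R): throw ball2 h=2 -> lands@11:R; in-air after throw: [b1@10:L b2@11:R]
Beat 10 (L): throw ball1 h=3 -> lands@13:R; in-air after throw: [b2@11:R b1@13:R]
Beat 11 (R): throw ball2 h=6 -> lands@17:R; in-air after throw: [b1@13:R b2@17:R]
Beat 13 (R): throw ball1 h=1 -> lands@14:L; in-air after throw: [b1@14:L b2@17:R]
Beat 14 (L): throw ball1 h=2 -> lands@16:L; in-air after throw: [b1@16:L b2@17:R]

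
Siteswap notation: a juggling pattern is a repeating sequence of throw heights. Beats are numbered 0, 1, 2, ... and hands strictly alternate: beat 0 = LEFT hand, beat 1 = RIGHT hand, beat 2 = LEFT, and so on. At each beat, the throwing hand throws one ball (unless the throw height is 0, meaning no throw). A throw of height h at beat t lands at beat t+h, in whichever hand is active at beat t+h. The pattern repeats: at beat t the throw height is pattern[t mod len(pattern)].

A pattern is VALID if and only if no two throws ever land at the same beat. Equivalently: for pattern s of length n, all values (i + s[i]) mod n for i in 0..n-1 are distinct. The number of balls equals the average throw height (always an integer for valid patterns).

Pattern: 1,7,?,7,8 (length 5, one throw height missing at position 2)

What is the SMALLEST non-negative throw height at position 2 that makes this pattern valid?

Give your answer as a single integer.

Answer: 2

Derivation:
i=0: (0 + 1) mod 5 = 1
i=1: (1 + 7) mod 5 = 3
i=2: s[i]=? (unknown)
i=3: (3 + 7) mod 5 = 0
i=4: (4 + 8) mod 5 = 2
Known residues: [0, 1, 2, 3]; need a permutation of 0..4, so missing residue r = 4
Need (2 + s) mod 5 = 4; smallest s = (4 - 2) mod 5 = 2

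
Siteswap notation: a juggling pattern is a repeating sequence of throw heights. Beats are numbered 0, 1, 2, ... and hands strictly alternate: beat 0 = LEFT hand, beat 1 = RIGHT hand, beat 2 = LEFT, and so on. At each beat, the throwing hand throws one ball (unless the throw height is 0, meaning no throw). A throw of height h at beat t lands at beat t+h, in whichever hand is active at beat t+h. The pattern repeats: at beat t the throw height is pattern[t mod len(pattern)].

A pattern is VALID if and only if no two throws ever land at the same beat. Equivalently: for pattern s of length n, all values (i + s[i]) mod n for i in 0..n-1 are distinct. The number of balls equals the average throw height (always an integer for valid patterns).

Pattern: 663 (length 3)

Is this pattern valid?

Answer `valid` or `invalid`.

Answer: valid

Derivation:
i=0: (i + s[i]) mod n = (0 + 6) mod 3 = 0
i=1: (i + s[i]) mod n = (1 + 6) mod 3 = 1
i=2: (i + s[i]) mod n = (2 + 3) mod 3 = 2
Residues: [0, 1, 2], distinct: True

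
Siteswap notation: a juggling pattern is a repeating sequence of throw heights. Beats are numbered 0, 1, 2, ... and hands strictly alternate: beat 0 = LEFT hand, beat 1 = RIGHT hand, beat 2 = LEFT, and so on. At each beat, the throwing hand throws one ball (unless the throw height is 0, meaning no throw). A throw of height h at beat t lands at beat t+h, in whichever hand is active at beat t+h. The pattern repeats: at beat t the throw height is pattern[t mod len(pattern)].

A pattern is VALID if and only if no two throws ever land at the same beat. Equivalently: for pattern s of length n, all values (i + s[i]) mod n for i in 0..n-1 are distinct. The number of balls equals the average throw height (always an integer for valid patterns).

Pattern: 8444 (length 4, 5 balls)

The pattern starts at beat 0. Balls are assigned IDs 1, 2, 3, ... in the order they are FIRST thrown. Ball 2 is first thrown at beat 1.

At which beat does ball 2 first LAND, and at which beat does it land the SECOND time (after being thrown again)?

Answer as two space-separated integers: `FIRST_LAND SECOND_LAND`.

Answer: 5 9

Derivation:
Beat 0 (L): throw ball1 h=8 -> lands@8:L; in-air after throw: [b1@8:L]
Beat 1 (R): throw ball2 h=4 -> lands@5:R; in-air after throw: [b2@5:R b1@8:L]
Beat 2 (L): throw ball3 h=4 -> lands@6:L; in-air after throw: [b2@5:R b3@6:L b1@8:L]
Beat 3 (R): throw ball4 h=4 -> lands@7:R; in-air after throw: [b2@5:R b3@6:L b4@7:R b1@8:L]
Beat 4 (L): throw ball5 h=8 -> lands@12:L; in-air after throw: [b2@5:R b3@6:L b4@7:R b1@8:L b5@12:L]
Beat 5 (R): throw ball2 h=4 -> lands@9:R; in-air after throw: [b3@6:L b4@7:R b1@8:L b2@9:R b5@12:L]
Beat 6 (L): throw ball3 h=4 -> lands@10:L; in-air after throw: [b4@7:R b1@8:L b2@9:R b3@10:L b5@12:L]
Beat 7 (R): throw ball4 h=4 -> lands@11:R; in-air after throw: [b1@8:L b2@9:R b3@10:L b4@11:R b5@12:L]
Beat 8 (L): throw ball1 h=8 -> lands@16:L; in-air after throw: [b2@9:R b3@10:L b4@11:R b5@12:L b1@16:L]
Beat 9 (R): throw ball2 h=4 -> lands@13:R; in-air after throw: [b3@10:L b4@11:R b5@12:L b2@13:R b1@16:L]
Ball 2: thrown@1 h=4 -> first land @5; rethrown@5 h=4 -> second land @9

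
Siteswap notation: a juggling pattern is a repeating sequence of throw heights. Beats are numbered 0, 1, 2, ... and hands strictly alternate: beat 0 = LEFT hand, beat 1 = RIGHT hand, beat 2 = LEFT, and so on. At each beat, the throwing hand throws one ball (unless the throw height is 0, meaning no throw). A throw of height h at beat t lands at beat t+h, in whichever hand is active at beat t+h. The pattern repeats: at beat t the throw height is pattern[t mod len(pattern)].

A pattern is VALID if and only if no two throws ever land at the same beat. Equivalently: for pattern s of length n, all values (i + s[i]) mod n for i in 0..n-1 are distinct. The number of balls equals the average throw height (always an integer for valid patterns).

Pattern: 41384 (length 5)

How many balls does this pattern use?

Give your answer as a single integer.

Pattern = [4, 1, 3, 8, 4], length n = 5
  position 0: throw height = 4, running sum = 4
  position 1: throw height = 1, running sum = 5
  position 2: throw height = 3, running sum = 8
  position 3: throw height = 8, running sum = 16
  position 4: throw height = 4, running sum = 20
Total sum = 20; balls = sum / n = 20 / 5 = 4

Answer: 4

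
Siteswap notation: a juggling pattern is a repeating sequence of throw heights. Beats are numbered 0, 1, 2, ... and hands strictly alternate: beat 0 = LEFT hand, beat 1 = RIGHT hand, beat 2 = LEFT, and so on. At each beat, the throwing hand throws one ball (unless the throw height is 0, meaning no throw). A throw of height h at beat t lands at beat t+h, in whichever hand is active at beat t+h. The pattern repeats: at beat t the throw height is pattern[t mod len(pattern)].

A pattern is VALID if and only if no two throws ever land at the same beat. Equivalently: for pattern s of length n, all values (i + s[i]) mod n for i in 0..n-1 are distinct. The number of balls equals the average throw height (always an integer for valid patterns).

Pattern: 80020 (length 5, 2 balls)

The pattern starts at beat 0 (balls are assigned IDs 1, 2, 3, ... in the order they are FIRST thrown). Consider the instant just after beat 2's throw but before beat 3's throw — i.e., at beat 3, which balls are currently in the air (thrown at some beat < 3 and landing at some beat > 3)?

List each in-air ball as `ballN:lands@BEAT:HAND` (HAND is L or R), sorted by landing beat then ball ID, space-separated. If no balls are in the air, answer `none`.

Beat 0 (L): throw ball1 h=8 -> lands@8:L; in-air after throw: [b1@8:L]
Beat 3 (R): throw ball2 h=2 -> lands@5:R; in-air after throw: [b2@5:R b1@8:L]

Answer: ball1:lands@8:L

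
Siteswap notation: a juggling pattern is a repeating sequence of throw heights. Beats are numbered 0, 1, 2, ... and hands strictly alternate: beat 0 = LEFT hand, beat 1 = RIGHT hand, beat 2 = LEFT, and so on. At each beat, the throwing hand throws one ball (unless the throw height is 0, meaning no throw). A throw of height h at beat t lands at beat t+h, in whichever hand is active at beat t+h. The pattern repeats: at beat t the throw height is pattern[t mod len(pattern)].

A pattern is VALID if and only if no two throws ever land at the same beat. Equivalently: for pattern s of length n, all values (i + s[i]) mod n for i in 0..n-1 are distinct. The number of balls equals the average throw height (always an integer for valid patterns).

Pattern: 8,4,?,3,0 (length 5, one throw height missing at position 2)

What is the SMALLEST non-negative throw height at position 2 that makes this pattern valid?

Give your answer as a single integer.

i=0: (0 + 8) mod 5 = 3
i=1: (1 + 4) mod 5 = 0
i=2: s[i]=? (unknown)
i=3: (3 + 3) mod 5 = 1
i=4: (4 + 0) mod 5 = 4
Known residues: [0, 1, 3, 4]; need a permutation of 0..4, so missing residue r = 2
Need (2 + s) mod 5 = 2; smallest s = (2 - 2) mod 5 = 0

Answer: 0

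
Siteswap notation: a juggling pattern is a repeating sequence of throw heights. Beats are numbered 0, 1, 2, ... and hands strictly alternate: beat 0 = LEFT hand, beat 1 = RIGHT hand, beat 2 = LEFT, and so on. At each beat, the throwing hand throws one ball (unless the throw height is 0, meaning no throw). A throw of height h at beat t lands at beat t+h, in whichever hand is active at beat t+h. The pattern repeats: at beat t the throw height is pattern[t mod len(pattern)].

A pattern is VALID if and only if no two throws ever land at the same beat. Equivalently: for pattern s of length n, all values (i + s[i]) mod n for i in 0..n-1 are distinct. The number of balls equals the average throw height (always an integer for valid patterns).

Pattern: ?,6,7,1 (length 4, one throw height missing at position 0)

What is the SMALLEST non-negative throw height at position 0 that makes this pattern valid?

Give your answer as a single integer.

i=0: s[i]=? (unknown)
i=1: (1 + 6) mod 4 = 3
i=2: (2 + 7) mod 4 = 1
i=3: (3 + 1) mod 4 = 0
Known residues: [0, 1, 3]; need a permutation of 0..3, so missing residue r = 2
Need (0 + s) mod 4 = 2; smallest s = (2 - 0) mod 4 = 2

Answer: 2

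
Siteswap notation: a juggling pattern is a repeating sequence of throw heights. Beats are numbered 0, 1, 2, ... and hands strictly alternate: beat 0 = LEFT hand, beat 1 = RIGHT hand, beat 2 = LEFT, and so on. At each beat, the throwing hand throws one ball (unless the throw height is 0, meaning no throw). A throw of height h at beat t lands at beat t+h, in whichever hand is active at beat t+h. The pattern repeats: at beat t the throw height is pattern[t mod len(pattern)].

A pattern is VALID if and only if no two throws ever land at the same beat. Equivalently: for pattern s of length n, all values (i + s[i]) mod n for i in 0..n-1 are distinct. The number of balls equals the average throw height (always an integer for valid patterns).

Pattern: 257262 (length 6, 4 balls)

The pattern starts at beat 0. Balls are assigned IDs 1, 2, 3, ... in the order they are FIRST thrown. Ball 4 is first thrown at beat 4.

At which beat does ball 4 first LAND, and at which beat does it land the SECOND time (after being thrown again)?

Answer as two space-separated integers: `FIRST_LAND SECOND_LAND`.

Answer: 10 16

Derivation:
Beat 0 (L): throw ball1 h=2 -> lands@2:L; in-air after throw: [b1@2:L]
Beat 1 (R): throw ball2 h=5 -> lands@6:L; in-air after throw: [b1@2:L b2@6:L]
Beat 2 (L): throw ball1 h=7 -> lands@9:R; in-air after throw: [b2@6:L b1@9:R]
Beat 3 (R): throw ball3 h=2 -> lands@5:R; in-air after throw: [b3@5:R b2@6:L b1@9:R]
Beat 4 (L): throw ball4 h=6 -> lands@10:L; in-air after throw: [b3@5:R b2@6:L b1@9:R b4@10:L]
Beat 5 (R): throw ball3 h=2 -> lands@7:R; in-air after throw: [b2@6:L b3@7:R b1@9:R b4@10:L]
Beat 6 (L): throw ball2 h=2 -> lands@8:L; in-air after throw: [b3@7:R b2@8:L b1@9:R b4@10:L]
Beat 7 (R): throw ball3 h=5 -> lands@12:L; in-air after throw: [b2@8:L b1@9:R b4@10:L b3@12:L]
Beat 8 (L): throw ball2 h=7 -> lands@15:R; in-air after throw: [b1@9:R b4@10:L b3@12:L b2@15:R]
Beat 9 (R): throw ball1 h=2 -> lands@11:R; in-air after throw: [b4@10:L b1@11:R b3@12:L b2@15:R]
Beat 10 (L): throw ball4 h=6 -> lands@16:L; in-air after throw: [b1@11:R b3@12:L b2@15:R b4@16:L]
Beat 11 (R): throw ball1 h=2 -> lands@13:R; in-air after throw: [b3@12:L b1@13:R b2@15:R b4@16:L]
Beat 12 (L): throw ball3 h=2 -> lands@14:L; in-air after throw: [b1@13:R b3@14:L b2@15:R b4@16:L]
Beat 13 (R): throw ball1 h=5 -> lands@18:L; in-air after throw: [b3@14:L b2@15:R b4@16:L b1@18:L]
Beat 14 (L): throw ball3 h=7 -> lands@21:R; in-air after throw: [b2@15:R b4@16:L b1@18:L b3@21:R]
Beat 15 (R): throw ball2 h=2 -> lands@17:R; in-air after throw: [b4@16:L b2@17:R b1@18:L b3@21:R]
Beat 16 (L): throw ball4 h=6 -> lands@22:L; in-air after throw: [b2@17:R b1@18:L b3@21:R b4@22:L]
Ball 4: thrown@4 h=6 -> first land @10; rethrown@10 h=6 -> second land @16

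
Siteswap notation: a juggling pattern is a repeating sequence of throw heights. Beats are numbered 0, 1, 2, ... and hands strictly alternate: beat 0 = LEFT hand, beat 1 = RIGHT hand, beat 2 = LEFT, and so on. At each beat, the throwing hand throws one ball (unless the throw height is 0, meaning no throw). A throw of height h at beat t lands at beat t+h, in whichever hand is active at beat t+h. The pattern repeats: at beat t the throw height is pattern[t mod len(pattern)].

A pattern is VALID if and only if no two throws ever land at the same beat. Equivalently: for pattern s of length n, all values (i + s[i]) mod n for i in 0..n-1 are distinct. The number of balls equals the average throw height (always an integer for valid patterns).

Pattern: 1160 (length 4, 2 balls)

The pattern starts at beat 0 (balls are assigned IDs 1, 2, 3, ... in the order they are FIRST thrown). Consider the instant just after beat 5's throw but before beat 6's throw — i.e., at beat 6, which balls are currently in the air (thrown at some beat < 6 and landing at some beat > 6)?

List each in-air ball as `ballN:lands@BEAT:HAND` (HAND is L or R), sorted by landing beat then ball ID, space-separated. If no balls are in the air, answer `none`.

Beat 0 (L): throw ball1 h=1 -> lands@1:R; in-air after throw: [b1@1:R]
Beat 1 (R): throw ball1 h=1 -> lands@2:L; in-air after throw: [b1@2:L]
Beat 2 (L): throw ball1 h=6 -> lands@8:L; in-air after throw: [b1@8:L]
Beat 4 (L): throw ball2 h=1 -> lands@5:R; in-air after throw: [b2@5:R b1@8:L]
Beat 5 (R): throw ball2 h=1 -> lands@6:L; in-air after throw: [b2@6:L b1@8:L]
Beat 6 (L): throw ball2 h=6 -> lands@12:L; in-air after throw: [b1@8:L b2@12:L]

Answer: ball1:lands@8:L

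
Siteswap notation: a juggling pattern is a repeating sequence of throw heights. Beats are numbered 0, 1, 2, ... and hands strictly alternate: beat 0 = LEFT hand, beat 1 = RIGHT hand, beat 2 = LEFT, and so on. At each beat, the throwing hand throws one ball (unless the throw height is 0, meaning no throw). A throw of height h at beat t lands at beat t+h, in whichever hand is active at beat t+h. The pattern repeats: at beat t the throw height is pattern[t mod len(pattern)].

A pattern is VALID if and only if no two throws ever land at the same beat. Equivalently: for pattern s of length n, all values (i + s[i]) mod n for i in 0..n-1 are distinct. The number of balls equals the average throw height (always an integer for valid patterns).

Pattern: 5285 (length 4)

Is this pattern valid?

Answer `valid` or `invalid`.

Answer: valid

Derivation:
i=0: (i + s[i]) mod n = (0 + 5) mod 4 = 1
i=1: (i + s[i]) mod n = (1 + 2) mod 4 = 3
i=2: (i + s[i]) mod n = (2 + 8) mod 4 = 2
i=3: (i + s[i]) mod n = (3 + 5) mod 4 = 0
Residues: [1, 3, 2, 0], distinct: True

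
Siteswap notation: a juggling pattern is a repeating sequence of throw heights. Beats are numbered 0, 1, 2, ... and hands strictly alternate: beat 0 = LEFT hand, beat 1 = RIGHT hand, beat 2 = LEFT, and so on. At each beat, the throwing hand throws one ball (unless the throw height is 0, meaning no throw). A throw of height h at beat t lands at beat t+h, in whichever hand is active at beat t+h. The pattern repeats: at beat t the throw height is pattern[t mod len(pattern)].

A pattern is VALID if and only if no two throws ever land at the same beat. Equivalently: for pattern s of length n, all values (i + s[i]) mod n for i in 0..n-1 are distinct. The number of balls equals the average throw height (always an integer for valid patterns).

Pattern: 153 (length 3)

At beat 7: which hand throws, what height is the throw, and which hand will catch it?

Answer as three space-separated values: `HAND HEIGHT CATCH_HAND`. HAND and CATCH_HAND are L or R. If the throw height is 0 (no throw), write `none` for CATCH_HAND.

Beat 7: 7 mod 2 = 1, so hand = R
Throw height = pattern[7 mod 3] = pattern[1] = 5
Lands at beat 7+5=12, 12 mod 2 = 0, so catch hand = L

Answer: R 5 L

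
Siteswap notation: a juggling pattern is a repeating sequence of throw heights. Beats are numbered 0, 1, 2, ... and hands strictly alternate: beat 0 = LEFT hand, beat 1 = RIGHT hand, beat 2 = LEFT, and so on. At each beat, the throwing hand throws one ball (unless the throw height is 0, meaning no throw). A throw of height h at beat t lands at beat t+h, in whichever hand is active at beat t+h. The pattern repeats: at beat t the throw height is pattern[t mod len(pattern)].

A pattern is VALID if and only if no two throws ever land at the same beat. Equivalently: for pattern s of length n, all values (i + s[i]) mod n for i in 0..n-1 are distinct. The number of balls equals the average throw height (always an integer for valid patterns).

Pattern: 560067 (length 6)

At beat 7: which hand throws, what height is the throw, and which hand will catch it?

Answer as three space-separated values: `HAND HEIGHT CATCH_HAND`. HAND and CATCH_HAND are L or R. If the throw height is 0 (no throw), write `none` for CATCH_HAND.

Beat 7: 7 mod 2 = 1, so hand = R
Throw height = pattern[7 mod 6] = pattern[1] = 6
Lands at beat 7+6=13, 13 mod 2 = 1, so catch hand = R

Answer: R 6 R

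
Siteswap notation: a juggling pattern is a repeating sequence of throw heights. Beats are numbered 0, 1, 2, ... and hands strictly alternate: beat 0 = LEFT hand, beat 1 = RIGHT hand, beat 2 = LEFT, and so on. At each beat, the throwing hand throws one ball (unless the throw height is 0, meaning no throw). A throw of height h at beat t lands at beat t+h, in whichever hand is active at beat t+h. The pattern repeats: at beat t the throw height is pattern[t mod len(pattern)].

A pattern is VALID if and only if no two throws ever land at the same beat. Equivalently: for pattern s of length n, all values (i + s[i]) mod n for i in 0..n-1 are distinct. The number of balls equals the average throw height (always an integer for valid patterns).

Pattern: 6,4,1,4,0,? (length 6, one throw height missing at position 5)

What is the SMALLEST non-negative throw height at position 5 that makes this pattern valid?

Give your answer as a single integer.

i=0: (0 + 6) mod 6 = 0
i=1: (1 + 4) mod 6 = 5
i=2: (2 + 1) mod 6 = 3
i=3: (3 + 4) mod 6 = 1
i=4: (4 + 0) mod 6 = 4
i=5: s[i]=? (unknown)
Known residues: [0, 1, 3, 4, 5]; need a permutation of 0..5, so missing residue r = 2
Need (5 + s) mod 6 = 2; smallest s = (2 - 5) mod 6 = 3

Answer: 3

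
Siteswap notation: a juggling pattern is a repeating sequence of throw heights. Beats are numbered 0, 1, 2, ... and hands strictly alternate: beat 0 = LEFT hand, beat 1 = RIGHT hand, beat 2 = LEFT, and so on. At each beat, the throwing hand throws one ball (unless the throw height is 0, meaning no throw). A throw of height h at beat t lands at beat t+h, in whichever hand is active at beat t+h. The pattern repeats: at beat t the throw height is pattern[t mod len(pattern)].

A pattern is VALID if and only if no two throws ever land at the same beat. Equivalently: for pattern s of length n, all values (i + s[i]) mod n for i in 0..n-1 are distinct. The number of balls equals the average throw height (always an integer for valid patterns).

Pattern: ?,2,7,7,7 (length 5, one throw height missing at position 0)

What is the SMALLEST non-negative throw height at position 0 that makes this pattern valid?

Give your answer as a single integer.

i=0: s[i]=? (unknown)
i=1: (1 + 2) mod 5 = 3
i=2: (2 + 7) mod 5 = 4
i=3: (3 + 7) mod 5 = 0
i=4: (4 + 7) mod 5 = 1
Known residues: [0, 1, 3, 4]; need a permutation of 0..4, so missing residue r = 2
Need (0 + s) mod 5 = 2; smallest s = (2 - 0) mod 5 = 2

Answer: 2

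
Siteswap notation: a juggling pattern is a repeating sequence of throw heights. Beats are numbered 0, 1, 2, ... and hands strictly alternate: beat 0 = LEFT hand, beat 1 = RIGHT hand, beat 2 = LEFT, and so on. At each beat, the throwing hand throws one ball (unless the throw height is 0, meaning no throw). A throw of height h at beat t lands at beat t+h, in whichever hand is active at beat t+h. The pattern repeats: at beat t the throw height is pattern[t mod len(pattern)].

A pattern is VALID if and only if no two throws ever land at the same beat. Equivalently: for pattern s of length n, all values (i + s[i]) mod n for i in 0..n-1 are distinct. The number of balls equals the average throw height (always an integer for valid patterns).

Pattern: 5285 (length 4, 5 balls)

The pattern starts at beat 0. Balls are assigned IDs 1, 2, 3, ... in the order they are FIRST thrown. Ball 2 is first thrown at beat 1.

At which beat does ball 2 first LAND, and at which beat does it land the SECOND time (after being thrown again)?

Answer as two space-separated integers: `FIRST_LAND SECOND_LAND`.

Answer: 3 8

Derivation:
Beat 0 (L): throw ball1 h=5 -> lands@5:R; in-air after throw: [b1@5:R]
Beat 1 (R): throw ball2 h=2 -> lands@3:R; in-air after throw: [b2@3:R b1@5:R]
Beat 2 (L): throw ball3 h=8 -> lands@10:L; in-air after throw: [b2@3:R b1@5:R b3@10:L]
Beat 3 (R): throw ball2 h=5 -> lands@8:L; in-air after throw: [b1@5:R b2@8:L b3@10:L]
Beat 4 (L): throw ball4 h=5 -> lands@9:R; in-air after throw: [b1@5:R b2@8:L b4@9:R b3@10:L]
Beat 5 (R): throw ball1 h=2 -> lands@7:R; in-air after throw: [b1@7:R b2@8:L b4@9:R b3@10:L]
Beat 6 (L): throw ball5 h=8 -> lands@14:L; in-air after throw: [b1@7:R b2@8:L b4@9:R b3@10:L b5@14:L]
Beat 7 (R): throw ball1 h=5 -> lands@12:L; in-air after throw: [b2@8:L b4@9:R b3@10:L b1@12:L b5@14:L]
Beat 8 (L): throw ball2 h=5 -> lands@13:R; in-air after throw: [b4@9:R b3@10:L b1@12:L b2@13:R b5@14:L]
Ball 2: thrown@1 h=2 -> first land @3; rethrown@3 h=5 -> second land @8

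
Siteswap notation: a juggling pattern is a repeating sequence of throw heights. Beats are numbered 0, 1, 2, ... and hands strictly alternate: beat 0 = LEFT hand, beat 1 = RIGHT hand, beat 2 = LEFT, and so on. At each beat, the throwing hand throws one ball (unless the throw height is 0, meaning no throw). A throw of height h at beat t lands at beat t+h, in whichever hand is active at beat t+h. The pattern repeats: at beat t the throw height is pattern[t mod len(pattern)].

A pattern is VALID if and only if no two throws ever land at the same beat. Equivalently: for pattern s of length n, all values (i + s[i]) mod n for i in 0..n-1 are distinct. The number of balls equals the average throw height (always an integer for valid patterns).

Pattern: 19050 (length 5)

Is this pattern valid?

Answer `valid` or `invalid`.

Answer: valid

Derivation:
i=0: (i + s[i]) mod n = (0 + 1) mod 5 = 1
i=1: (i + s[i]) mod n = (1 + 9) mod 5 = 0
i=2: (i + s[i]) mod n = (2 + 0) mod 5 = 2
i=3: (i + s[i]) mod n = (3 + 5) mod 5 = 3
i=4: (i + s[i]) mod n = (4 + 0) mod 5 = 4
Residues: [1, 0, 2, 3, 4], distinct: True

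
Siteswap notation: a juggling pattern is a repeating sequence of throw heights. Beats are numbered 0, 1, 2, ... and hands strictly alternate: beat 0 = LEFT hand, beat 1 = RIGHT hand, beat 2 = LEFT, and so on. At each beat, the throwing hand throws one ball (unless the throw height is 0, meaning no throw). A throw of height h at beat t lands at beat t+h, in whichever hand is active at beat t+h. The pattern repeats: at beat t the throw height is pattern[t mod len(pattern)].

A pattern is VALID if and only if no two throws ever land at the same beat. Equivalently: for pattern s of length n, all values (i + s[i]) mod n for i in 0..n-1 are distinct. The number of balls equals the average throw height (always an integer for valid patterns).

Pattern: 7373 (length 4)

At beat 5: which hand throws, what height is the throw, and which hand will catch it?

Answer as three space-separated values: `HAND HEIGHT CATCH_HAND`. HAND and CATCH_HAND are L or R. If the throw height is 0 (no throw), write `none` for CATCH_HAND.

Beat 5: 5 mod 2 = 1, so hand = R
Throw height = pattern[5 mod 4] = pattern[1] = 3
Lands at beat 5+3=8, 8 mod 2 = 0, so catch hand = L

Answer: R 3 L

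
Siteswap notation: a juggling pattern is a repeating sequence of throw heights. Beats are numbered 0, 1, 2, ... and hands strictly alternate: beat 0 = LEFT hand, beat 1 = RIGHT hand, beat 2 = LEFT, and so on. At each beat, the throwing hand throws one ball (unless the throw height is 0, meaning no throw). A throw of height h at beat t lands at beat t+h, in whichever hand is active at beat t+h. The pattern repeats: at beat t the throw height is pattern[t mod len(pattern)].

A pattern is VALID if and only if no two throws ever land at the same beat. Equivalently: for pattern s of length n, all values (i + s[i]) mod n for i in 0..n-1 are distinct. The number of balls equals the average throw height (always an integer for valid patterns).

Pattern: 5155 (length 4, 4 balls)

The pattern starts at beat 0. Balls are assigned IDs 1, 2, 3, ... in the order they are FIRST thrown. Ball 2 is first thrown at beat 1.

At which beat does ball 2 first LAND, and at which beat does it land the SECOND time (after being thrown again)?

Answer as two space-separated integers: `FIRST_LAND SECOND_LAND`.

Answer: 2 7

Derivation:
Beat 0 (L): throw ball1 h=5 -> lands@5:R; in-air after throw: [b1@5:R]
Beat 1 (R): throw ball2 h=1 -> lands@2:L; in-air after throw: [b2@2:L b1@5:R]
Beat 2 (L): throw ball2 h=5 -> lands@7:R; in-air after throw: [b1@5:R b2@7:R]
Beat 3 (R): throw ball3 h=5 -> lands@8:L; in-air after throw: [b1@5:R b2@7:R b3@8:L]
Beat 4 (L): throw ball4 h=5 -> lands@9:R; in-air after throw: [b1@5:R b2@7:R b3@8:L b4@9:R]
Beat 5 (R): throw ball1 h=1 -> lands@6:L; in-air after throw: [b1@6:L b2@7:R b3@8:L b4@9:R]
Beat 6 (L): throw ball1 h=5 -> lands@11:R; in-air after throw: [b2@7:R b3@8:L b4@9:R b1@11:R]
Beat 7 (R): throw ball2 h=5 -> lands@12:L; in-air after throw: [b3@8:L b4@9:R b1@11:R b2@12:L]
Ball 2: thrown@1 h=1 -> first land @2; rethrown@2 h=5 -> second land @7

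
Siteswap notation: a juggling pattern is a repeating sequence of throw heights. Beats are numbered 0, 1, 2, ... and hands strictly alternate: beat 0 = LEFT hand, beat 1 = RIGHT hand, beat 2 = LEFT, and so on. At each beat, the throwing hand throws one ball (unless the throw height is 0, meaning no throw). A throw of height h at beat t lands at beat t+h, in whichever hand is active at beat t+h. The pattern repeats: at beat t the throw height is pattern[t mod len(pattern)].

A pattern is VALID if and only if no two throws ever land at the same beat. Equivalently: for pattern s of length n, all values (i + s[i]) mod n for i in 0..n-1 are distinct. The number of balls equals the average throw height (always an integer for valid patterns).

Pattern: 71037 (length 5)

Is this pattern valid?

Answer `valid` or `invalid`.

i=0: (i + s[i]) mod n = (0 + 7) mod 5 = 2
i=1: (i + s[i]) mod n = (1 + 1) mod 5 = 2
i=2: (i + s[i]) mod n = (2 + 0) mod 5 = 2
i=3: (i + s[i]) mod n = (3 + 3) mod 5 = 1
i=4: (i + s[i]) mod n = (4 + 7) mod 5 = 1
Residues: [2, 2, 2, 1, 1], distinct: False

Answer: invalid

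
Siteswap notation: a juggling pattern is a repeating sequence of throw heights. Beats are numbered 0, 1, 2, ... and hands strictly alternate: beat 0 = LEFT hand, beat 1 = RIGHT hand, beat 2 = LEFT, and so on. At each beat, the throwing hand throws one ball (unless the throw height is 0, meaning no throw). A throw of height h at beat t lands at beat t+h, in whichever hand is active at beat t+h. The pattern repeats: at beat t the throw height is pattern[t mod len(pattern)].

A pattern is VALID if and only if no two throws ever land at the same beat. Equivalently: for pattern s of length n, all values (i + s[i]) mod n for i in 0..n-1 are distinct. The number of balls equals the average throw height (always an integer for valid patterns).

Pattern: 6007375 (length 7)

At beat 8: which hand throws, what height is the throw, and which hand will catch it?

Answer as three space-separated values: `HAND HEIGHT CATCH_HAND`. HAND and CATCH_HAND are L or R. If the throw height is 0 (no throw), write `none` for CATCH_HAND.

Answer: L 0 none

Derivation:
Beat 8: 8 mod 2 = 0, so hand = L
Throw height = pattern[8 mod 7] = pattern[1] = 0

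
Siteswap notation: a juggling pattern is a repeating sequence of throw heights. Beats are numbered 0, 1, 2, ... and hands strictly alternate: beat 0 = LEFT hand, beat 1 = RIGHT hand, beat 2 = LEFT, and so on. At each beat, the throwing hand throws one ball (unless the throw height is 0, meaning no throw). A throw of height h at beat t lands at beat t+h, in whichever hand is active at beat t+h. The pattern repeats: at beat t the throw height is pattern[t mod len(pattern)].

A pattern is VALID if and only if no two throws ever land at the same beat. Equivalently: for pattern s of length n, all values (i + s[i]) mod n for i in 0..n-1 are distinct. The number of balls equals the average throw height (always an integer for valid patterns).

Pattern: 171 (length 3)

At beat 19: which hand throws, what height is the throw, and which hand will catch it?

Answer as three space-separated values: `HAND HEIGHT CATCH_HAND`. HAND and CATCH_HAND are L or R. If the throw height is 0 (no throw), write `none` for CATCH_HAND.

Answer: R 7 L

Derivation:
Beat 19: 19 mod 2 = 1, so hand = R
Throw height = pattern[19 mod 3] = pattern[1] = 7
Lands at beat 19+7=26, 26 mod 2 = 0, so catch hand = L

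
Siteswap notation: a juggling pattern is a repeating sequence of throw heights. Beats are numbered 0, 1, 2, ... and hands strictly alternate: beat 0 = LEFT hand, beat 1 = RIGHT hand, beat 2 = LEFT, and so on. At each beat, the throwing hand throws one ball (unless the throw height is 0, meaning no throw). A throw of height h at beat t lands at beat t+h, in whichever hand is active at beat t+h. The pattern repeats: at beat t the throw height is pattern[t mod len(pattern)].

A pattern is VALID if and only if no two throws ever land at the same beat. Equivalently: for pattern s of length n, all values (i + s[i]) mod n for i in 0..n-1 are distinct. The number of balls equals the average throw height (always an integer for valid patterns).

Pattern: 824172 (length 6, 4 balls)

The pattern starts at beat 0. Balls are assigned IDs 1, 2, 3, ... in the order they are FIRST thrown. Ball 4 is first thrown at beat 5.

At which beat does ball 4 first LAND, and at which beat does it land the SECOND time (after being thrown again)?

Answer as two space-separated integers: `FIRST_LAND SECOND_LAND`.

Answer: 7 9

Derivation:
Beat 0 (L): throw ball1 h=8 -> lands@8:L; in-air after throw: [b1@8:L]
Beat 1 (R): throw ball2 h=2 -> lands@3:R; in-air after throw: [b2@3:R b1@8:L]
Beat 2 (L): throw ball3 h=4 -> lands@6:L; in-air after throw: [b2@3:R b3@6:L b1@8:L]
Beat 3 (R): throw ball2 h=1 -> lands@4:L; in-air after throw: [b2@4:L b3@6:L b1@8:L]
Beat 4 (L): throw ball2 h=7 -> lands@11:R; in-air after throw: [b3@6:L b1@8:L b2@11:R]
Beat 5 (R): throw ball4 h=2 -> lands@7:R; in-air after throw: [b3@6:L b4@7:R b1@8:L b2@11:R]
Beat 6 (L): throw ball3 h=8 -> lands@14:L; in-air after throw: [b4@7:R b1@8:L b2@11:R b3@14:L]
Beat 7 (R): throw ball4 h=2 -> lands@9:R; in-air after throw: [b1@8:L b4@9:R b2@11:R b3@14:L]
Beat 8 (L): throw ball1 h=4 -> lands@12:L; in-air after throw: [b4@9:R b2@11:R b1@12:L b3@14:L]
Beat 9 (R): throw ball4 h=1 -> lands@10:L; in-air after throw: [b4@10:L b2@11:R b1@12:L b3@14:L]
Ball 4: thrown@5 h=2 -> first land @7; rethrown@7 h=2 -> second land @9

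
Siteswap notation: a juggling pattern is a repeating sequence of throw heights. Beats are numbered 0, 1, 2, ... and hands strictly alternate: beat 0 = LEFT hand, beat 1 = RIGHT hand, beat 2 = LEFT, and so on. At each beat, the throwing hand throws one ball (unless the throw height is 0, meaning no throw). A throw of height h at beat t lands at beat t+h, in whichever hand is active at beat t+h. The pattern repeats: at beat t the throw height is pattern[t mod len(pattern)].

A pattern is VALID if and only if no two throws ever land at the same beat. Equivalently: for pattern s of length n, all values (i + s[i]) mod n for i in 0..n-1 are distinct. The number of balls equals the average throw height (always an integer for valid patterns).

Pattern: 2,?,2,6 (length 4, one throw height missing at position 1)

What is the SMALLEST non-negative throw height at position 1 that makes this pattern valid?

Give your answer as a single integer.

Answer: 2

Derivation:
i=0: (0 + 2) mod 4 = 2
i=1: s[i]=? (unknown)
i=2: (2 + 2) mod 4 = 0
i=3: (3 + 6) mod 4 = 1
Known residues: [0, 1, 2]; need a permutation of 0..3, so missing residue r = 3
Need (1 + s) mod 4 = 3; smallest s = (3 - 1) mod 4 = 2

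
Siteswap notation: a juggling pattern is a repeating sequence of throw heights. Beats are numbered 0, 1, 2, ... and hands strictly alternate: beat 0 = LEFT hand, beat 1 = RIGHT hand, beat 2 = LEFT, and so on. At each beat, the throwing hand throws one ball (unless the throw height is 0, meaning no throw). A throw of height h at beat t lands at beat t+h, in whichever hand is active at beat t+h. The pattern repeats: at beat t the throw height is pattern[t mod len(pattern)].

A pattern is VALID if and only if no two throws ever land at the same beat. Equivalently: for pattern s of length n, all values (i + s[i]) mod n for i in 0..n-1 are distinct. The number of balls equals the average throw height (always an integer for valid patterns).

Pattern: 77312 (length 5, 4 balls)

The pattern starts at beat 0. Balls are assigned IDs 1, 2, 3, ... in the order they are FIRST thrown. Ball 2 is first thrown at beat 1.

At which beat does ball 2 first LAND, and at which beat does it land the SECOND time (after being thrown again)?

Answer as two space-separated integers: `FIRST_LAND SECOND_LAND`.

Answer: 8 9

Derivation:
Beat 0 (L): throw ball1 h=7 -> lands@7:R; in-air after throw: [b1@7:R]
Beat 1 (R): throw ball2 h=7 -> lands@8:L; in-air after throw: [b1@7:R b2@8:L]
Beat 2 (L): throw ball3 h=3 -> lands@5:R; in-air after throw: [b3@5:R b1@7:R b2@8:L]
Beat 3 (R): throw ball4 h=1 -> lands@4:L; in-air after throw: [b4@4:L b3@5:R b1@7:R b2@8:L]
Beat 4 (L): throw ball4 h=2 -> lands@6:L; in-air after throw: [b3@5:R b4@6:L b1@7:R b2@8:L]
Beat 5 (R): throw ball3 h=7 -> lands@12:L; in-air after throw: [b4@6:L b1@7:R b2@8:L b3@12:L]
Beat 6 (L): throw ball4 h=7 -> lands@13:R; in-air after throw: [b1@7:R b2@8:L b3@12:L b4@13:R]
Beat 7 (R): throw ball1 h=3 -> lands@10:L; in-air after throw: [b2@8:L b1@10:L b3@12:L b4@13:R]
Beat 8 (L): throw ball2 h=1 -> lands@9:R; in-air after throw: [b2@9:R b1@10:L b3@12:L b4@13:R]
Beat 9 (R): throw ball2 h=2 -> lands@11:R; in-air after throw: [b1@10:L b2@11:R b3@12:L b4@13:R]
Ball 2: thrown@1 h=7 -> first land @8; rethrown@8 h=1 -> second land @9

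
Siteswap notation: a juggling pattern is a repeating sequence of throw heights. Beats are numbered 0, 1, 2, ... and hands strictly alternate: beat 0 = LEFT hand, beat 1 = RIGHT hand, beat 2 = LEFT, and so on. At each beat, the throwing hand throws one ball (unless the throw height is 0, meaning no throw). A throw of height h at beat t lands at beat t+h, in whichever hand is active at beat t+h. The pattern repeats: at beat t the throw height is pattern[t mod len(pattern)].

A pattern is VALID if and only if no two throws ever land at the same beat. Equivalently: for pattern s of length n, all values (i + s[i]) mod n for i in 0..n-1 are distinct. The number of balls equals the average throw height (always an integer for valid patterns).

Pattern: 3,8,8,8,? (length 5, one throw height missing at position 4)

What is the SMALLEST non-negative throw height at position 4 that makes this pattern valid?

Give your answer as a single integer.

Answer: 3

Derivation:
i=0: (0 + 3) mod 5 = 3
i=1: (1 + 8) mod 5 = 4
i=2: (2 + 8) mod 5 = 0
i=3: (3 + 8) mod 5 = 1
i=4: s[i]=? (unknown)
Known residues: [0, 1, 3, 4]; need a permutation of 0..4, so missing residue r = 2
Need (4 + s) mod 5 = 2; smallest s = (2 - 4) mod 5 = 3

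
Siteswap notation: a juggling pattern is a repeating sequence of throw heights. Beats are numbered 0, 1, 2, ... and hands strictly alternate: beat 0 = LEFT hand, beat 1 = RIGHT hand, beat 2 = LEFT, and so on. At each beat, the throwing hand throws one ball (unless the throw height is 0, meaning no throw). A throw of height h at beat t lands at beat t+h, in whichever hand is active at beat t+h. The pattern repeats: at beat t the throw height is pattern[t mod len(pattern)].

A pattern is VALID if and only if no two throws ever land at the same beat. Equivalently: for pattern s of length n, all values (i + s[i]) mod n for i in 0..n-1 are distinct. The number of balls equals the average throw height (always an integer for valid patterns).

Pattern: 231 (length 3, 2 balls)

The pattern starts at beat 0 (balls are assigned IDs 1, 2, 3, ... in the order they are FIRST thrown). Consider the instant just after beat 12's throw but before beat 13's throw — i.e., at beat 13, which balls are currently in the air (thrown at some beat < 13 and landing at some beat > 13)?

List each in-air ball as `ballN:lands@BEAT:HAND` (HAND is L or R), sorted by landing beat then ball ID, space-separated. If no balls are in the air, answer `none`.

Answer: ball1:lands@14:L

Derivation:
Beat 0 (L): throw ball1 h=2 -> lands@2:L; in-air after throw: [b1@2:L]
Beat 1 (R): throw ball2 h=3 -> lands@4:L; in-air after throw: [b1@2:L b2@4:L]
Beat 2 (L): throw ball1 h=1 -> lands@3:R; in-air after throw: [b1@3:R b2@4:L]
Beat 3 (R): throw ball1 h=2 -> lands@5:R; in-air after throw: [b2@4:L b1@5:R]
Beat 4 (L): throw ball2 h=3 -> lands@7:R; in-air after throw: [b1@5:R b2@7:R]
Beat 5 (R): throw ball1 h=1 -> lands@6:L; in-air after throw: [b1@6:L b2@7:R]
Beat 6 (L): throw ball1 h=2 -> lands@8:L; in-air after throw: [b2@7:R b1@8:L]
Beat 7 (R): throw ball2 h=3 -> lands@10:L; in-air after throw: [b1@8:L b2@10:L]
Beat 8 (L): throw ball1 h=1 -> lands@9:R; in-air after throw: [b1@9:R b2@10:L]
Beat 9 (R): throw ball1 h=2 -> lands@11:R; in-air after throw: [b2@10:L b1@11:R]
Beat 10 (L): throw ball2 h=3 -> lands@13:R; in-air after throw: [b1@11:R b2@13:R]
Beat 11 (R): throw ball1 h=1 -> lands@12:L; in-air after throw: [b1@12:L b2@13:R]
Beat 12 (L): throw ball1 h=2 -> lands@14:L; in-air after throw: [b2@13:R b1@14:L]
Beat 13 (R): throw ball2 h=3 -> lands@16:L; in-air after throw: [b1@14:L b2@16:L]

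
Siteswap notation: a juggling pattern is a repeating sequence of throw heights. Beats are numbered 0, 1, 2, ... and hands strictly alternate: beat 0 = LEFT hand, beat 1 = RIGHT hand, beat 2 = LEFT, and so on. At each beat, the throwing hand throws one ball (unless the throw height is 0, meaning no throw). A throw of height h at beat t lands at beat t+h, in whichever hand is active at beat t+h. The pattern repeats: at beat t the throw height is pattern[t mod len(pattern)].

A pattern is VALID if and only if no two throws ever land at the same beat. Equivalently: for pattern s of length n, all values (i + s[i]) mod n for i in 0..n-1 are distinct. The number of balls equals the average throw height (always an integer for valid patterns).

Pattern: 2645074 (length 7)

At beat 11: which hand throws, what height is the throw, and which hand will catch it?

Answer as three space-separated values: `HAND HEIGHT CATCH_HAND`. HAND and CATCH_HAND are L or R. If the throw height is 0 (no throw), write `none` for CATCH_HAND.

Answer: R 0 none

Derivation:
Beat 11: 11 mod 2 = 1, so hand = R
Throw height = pattern[11 mod 7] = pattern[4] = 0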